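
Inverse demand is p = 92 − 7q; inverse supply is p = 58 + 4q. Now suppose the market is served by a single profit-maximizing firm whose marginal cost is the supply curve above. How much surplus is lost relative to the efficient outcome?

Competitive equilibrium: 92 − 7q = 58 + 4q → q* = 3.0909, p* = 70.3636.
Marginal revenue: MR = 92 − 14q. Set MR = MC: 92 − 14q = 58 + 4q → q_m = 1.8889.
Price p_m = 92 − 7·1.8889 = 78.7777; MC(q_m) = 58 + 4·1.8889 = 65.5556.
Competitive q* = 3.0909, so Δq = 1.202; wedge = 78.7777 − 65.5556 = 13.2221.
Deadweight loss = ½ × 1.202 × 13.2221 = 7.95.

7.95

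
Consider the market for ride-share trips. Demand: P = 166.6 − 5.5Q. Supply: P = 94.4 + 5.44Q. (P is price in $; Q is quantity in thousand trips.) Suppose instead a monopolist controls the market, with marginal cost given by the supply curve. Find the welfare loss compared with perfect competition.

$26.67 thousand

Competitive equilibrium: 166.6 − 5.5Q = 94.4 + 5.44Q → Q* = 6.5996, P* = 130.302.
Marginal revenue: MR = 166.6 − 11Q. Set MR = MC: 166.6 − 11Q = 94.4 + 5.44Q → Q_m = 4.3917.
Price P_m = 166.6 − 5.5·4.3917 = 142.4457; MC(Q_m) = 94.4 + 5.44·4.3917 = 118.2908.
Competitive Q* = 6.5996, so ΔQ = 2.2079; wedge = 142.4457 − 118.2908 = 24.1549.
DWL = ½ × 2.2079 × 24.1549 = $26.67 thousand.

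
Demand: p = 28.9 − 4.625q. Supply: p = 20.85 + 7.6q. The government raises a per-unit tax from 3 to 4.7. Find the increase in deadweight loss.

0.54

Competitive equilibrium: 28.9 − 4.625q = 20.85 + 7.6q → q* = 0.6585, p* = 25.8545.
For a per-unit tax t: Δq = t/12.225, so DWL = ½·t·(t/12.225) = t²/24.45.
At t = 3: DWL = 0.368. At t = 4.7: DWL = 0.903.
Increase = 0.903 − 0.368 = 0.54.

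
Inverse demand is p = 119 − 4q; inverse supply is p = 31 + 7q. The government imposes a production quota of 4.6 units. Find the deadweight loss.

Competitive equilibrium: 119 − 4q = 31 + 7q → q* = 8, p* = 87.
At q = 4.6: demand price = 119 − 4·4.6 = 100.6; supply price = 31 + 7·4.6 = 63.2.
Δq = 8 − 4.6 = 3.4; wedge = 100.6 − 63.2 = 37.4.
The triangle = ½ × 3.4 × 37.4 = 63.58.

63.58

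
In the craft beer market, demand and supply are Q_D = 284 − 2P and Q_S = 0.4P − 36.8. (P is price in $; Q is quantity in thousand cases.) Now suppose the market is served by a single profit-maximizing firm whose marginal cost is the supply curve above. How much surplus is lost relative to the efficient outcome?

In inverse form: demand P = 142 − 0.5Q, supply P = 92 + 2.5Q.
Competitive equilibrium: 142 − 0.5Q = 92 + 2.5Q → Q* = 16.6667, P* = 133.6667.
Marginal revenue: MR = 142 − Q. Set MR = MC: 142 − Q = 92 + 2.5Q → Q_m = 14.2857.
Price P_m = 142 − 0.5·14.2857 = 134.8572; MC(Q_m) = 92 + 2.5·14.2857 = 127.7143.
Competitive Q* = 16.6667, so ΔQ = 2.381; wedge = 134.8572 − 127.7143 = 7.1429.
The triangle = ½ × 2.381 × 7.1429 = $8.50 thousand.

$8.50 thousand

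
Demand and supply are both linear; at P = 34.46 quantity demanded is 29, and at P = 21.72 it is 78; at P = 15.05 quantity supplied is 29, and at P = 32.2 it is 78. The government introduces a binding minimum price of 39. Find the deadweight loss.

Demand slope = (21.72 − 34.46)/(78 − 29) = −0.26, so P = 42 − 0.26Q.
Supply slope = (32.2 − 15.05)/(78 − 29) = 0.35, so P = 4.9 + 0.35Q.
Competitive equilibrium: 42 − 0.26Q = 4.9 + 0.35Q → Q* = 60.8197, P* = 26.1869.
At the floor P = 39, quantity demanded = (42 − 39)/0.26 = 11.5385.
Sellers' marginal cost at Q' = 11.5385: 4.9 + 0.35·11.5385 = 8.9385.
ΔQ = 60.8197 − 11.5385 = 49.2812; wedge = 39 − 8.9385 = 30.0615.
Welfare loss = ½ × 49.2812 × 30.0615 = 740.73.

740.73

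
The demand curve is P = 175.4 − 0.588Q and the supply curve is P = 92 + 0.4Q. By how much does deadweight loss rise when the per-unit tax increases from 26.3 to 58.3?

Competitive equilibrium: 175.4 − 0.588Q = 92 + 0.4Q → Q* = 84.413, P* = 125.7652.
For a per-unit tax t: ΔQ = t/0.988, so DWL = ½·t·(t/0.988) = t²/1.976.
At t = 26.3: DWL = 350.046. At t = 58.3: DWL = 1720.086.
Increase = 1720.086 − 350.046 = 1370.04.

1370.04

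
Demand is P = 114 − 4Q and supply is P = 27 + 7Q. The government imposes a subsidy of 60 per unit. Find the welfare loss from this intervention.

163.64

Competitive equilibrium: 114 − 4Q = 27 + 7Q → Q* = 7.9091, P* = 82.3636.
The subsidy lowers effective supply by 60: P = 7Q − 33.
New quantity: 114 − 4Q = 7Q − 33 → Q' = 13.3636.
Overproduction ΔQ = 13.3636 − 7.9091 = 5.4545; wedge = subsidy = 60.
DWL = ½ × 5.4545 × 60 = 163.64.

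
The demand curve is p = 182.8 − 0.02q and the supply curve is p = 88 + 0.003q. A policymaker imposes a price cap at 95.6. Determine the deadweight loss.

29014.88

Competitive equilibrium: 182.8 − 0.02q = 88 + 0.003q → q* = 4121.73913, p* = 100.36522.
At the ceiling p = 95.6, quantity supplied = (95.6 − 88)/0.003 = 2533.33333.
Willingness to pay at q' = 2533.33333: 182.8 − 0.02·2533.33333 = 132.13333.
Δq = 4121.73913 − 2533.33333 = 1588.4058; wedge = 132.13333 − 95.6 = 36.53333.
The triangle = ½ × 1588.4058 × 36.53333 = 29014.88.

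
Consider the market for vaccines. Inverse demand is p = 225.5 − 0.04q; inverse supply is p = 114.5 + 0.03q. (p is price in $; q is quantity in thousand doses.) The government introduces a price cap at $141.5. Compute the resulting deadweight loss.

Competitive equilibrium: 225.5 − 0.04q = 114.5 + 0.03q → q* = 1585.7143, p* = 162.0714.
At the ceiling p = 141.5, quantity supplied = (141.5 − 114.5)/0.03 = 900.
Willingness to pay at q' = 900: 225.5 − 0.04·900 = 189.5.
Δq = 1585.7143 − 900 = 685.7143; wedge = 189.5 − 141.5 = 48.
Deadweight loss = ½ × 685.7143 × 48 = $16457.14 thousand.

$16457.14 thousand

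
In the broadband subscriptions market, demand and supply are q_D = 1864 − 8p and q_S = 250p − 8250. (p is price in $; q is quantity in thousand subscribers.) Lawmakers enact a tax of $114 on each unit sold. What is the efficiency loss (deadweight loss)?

$50372.09 thousand

In inverse form: demand p = 233 − 0.125q, supply p = 33 + 0.004q.
Competitive equilibrium: 233 − 0.125q = 33 + 0.004q → q* = 1550.3876, p* = 39.2016.
With the tax, the buyer price exceeds the seller price by 114: (233 − 0.125q) − (33 + 0.004q) = 114 → q' = 666.6667.
Δq = 1550.3876 − 666.6667 = 883.7209; the wedge equals the tax, 114.
Welfare loss = ½ × 883.7209 × 114 = $50372.09 thousand.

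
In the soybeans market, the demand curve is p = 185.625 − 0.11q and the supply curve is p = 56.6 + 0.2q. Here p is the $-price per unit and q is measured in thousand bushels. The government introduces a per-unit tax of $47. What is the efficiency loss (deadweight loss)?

Competitive equilibrium: 185.625 − 0.11q = 56.6 + 0.2q → q* = 416.2097, p* = 139.8419.
With the tax, the buyer price exceeds the seller price by 47: (185.625 − 0.11q) − (56.6 + 0.2q) = 47 → q' = 264.5968.
Δq = 416.2097 − 264.5968 = 151.6129; the wedge equals the tax, 47.
Welfare loss = ½ × 151.6129 × 47 = $3562.90 thousand.

$3562.90 thousand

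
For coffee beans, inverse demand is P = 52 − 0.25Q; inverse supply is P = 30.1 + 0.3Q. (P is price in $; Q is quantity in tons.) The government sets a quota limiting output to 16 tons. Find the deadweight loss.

Competitive equilibrium: 52 − 0.25Q = 30.1 + 0.3Q → Q* = 39.8182, P* = 42.0455.
At Q = 16: demand price = 52 − 0.25·16 = 48; supply price = 30.1 + 0.3·16 = 34.9.
ΔQ = 39.8182 − 16 = 23.8182; wedge = 48 − 34.9 = 13.1.
Deadweight loss = ½ × 23.8182 × 13.1 = $156.01.

$156.01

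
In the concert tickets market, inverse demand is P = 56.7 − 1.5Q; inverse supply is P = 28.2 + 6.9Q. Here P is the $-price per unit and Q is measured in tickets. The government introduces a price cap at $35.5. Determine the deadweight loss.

$22.90

Competitive equilibrium: 56.7 − 1.5Q = 28.2 + 6.9Q → Q* = 3.3929, P* = 51.6107.
At the ceiling P = 35.5, quantity supplied = (35.5 − 28.2)/6.9 = 1.058.
Willingness to pay at Q' = 1.058: 56.7 − 1.5·1.058 = 55.113.
ΔQ = 3.3929 − 1.058 = 2.3349; wedge = 55.113 − 35.5 = 19.613.
Welfare loss = ½ × 2.3349 × 19.613 = $22.90.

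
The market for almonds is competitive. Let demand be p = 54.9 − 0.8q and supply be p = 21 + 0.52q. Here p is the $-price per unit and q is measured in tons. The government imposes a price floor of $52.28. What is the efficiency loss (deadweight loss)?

Competitive equilibrium: 54.9 − 0.8q = 21 + 0.52q → q* = 25.6818, p* = 34.3545.
At the floor p = 52.28, quantity demanded = (54.9 − 52.28)/0.8 = 3.275.
Sellers' marginal cost at q' = 3.275: 21 + 0.52·3.275 = 22.703.
Δq = 25.6818 − 3.275 = 22.4068; wedge = 52.28 − 22.703 = 29.577.
DWL = ½ × 22.4068 × 29.577 = $331.36.

$331.36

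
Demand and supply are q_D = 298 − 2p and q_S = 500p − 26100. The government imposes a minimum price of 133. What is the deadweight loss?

In inverse form: demand p = 149 − 0.5q, supply p = 52.2 + 0.002q.
Competitive equilibrium: 149 − 0.5q = 52.2 + 0.002q → q* = 192.8287, p* = 52.5857.
At the floor p = 133, quantity demanded = (149 − 133)/0.5 = 32.
Sellers' marginal cost at q' = 32: 52.2 + 0.002·32 = 52.264.
Δq = 192.8287 − 32 = 160.8287; wedge = 133 − 52.264 = 80.736.
Welfare loss = ½ × 160.8287 × 80.736 = 6492.33.

6492.33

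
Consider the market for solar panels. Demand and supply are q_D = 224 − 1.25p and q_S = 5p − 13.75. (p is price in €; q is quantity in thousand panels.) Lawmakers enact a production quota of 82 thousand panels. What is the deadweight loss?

In inverse form: demand p = 179.2 − 0.8q, supply p = 2.75 + 0.2q.
Competitive equilibrium: 179.2 − 0.8q = 2.75 + 0.2q → q* = 176.45, p* = 38.04.
At q = 82: demand price = 179.2 − 0.8·82 = 113.6; supply price = 2.75 + 0.2·82 = 19.15.
Δq = 176.45 − 82 = 94.45; wedge = 113.6 − 19.15 = 94.45.
Welfare loss = ½ × 94.45 × 94.45 = €4460.40 thousand.

€4460.40 thousand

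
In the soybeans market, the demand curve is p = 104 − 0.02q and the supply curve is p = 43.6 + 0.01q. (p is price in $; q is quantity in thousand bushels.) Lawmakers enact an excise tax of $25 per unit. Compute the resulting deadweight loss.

$10416.67 thousand

Competitive equilibrium: 104 − 0.02q = 43.6 + 0.01q → q* = 2013.3333, p* = 63.7333.
With the tax, the buyer price exceeds the seller price by 25: (104 − 0.02q) − (43.6 + 0.01q) = 25 → q' = 1180.
Δq = 2013.3333 − 1180 = 833.3333; the wedge equals the tax, 25.
The triangle = ½ × 833.3333 × 25 = $10416.67 thousand.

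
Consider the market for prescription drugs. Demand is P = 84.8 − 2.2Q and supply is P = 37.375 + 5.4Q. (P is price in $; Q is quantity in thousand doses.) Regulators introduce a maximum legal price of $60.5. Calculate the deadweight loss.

$14.56 thousand

Competitive equilibrium: 84.8 − 2.2Q = 37.375 + 5.4Q → Q* = 6.2401, P* = 71.0717.
At the ceiling P = 60.5, quantity supplied = (60.5 − 37.375)/5.4 = 4.2824.
Willingness to pay at Q' = 4.2824: 84.8 − 2.2·4.2824 = 75.3787.
ΔQ = 6.2401 − 4.2824 = 1.9577; wedge = 75.3787 − 60.5 = 14.8787.
Welfare loss = ½ × 1.9577 × 14.8787 = $14.56 thousand.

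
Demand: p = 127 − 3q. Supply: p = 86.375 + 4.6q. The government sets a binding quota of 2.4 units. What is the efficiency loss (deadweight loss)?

Competitive equilibrium: 127 − 3q = 86.375 + 4.6q → q* = 5.3454, p* = 110.9638.
At q = 2.4: demand price = 127 − 3·2.4 = 119.8; supply price = 86.375 + 4.6·2.4 = 97.415.
Δq = 5.3454 − 2.4 = 2.9454; wedge = 119.8 − 97.415 = 22.385.
Welfare loss = ½ × 2.9454 × 22.385 = 32.97.

32.97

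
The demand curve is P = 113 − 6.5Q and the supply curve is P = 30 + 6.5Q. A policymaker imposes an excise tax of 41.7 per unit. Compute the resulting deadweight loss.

Competitive equilibrium: 113 − 6.5Q = 30 + 6.5Q → Q* = 6.3846, P* = 71.5.
With the tax, the buyer price exceeds the seller price by 41.7: (113 − 6.5Q) − (30 + 6.5Q) = 41.7 → Q' = 3.1769.
ΔQ = 6.3846 − 3.1769 = 3.2077; the wedge equals the tax, 41.7.
Deadweight loss = ½ × 3.2077 × 41.7 = 66.88.

66.88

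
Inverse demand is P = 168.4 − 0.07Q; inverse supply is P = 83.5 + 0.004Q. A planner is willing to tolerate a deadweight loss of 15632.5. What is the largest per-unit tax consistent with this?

Competitive equilibrium: 168.4 − 0.07Q = 83.5 + 0.004Q → Q* = 1147.2973, P* = 88.0892.
A tax t gives ΔQ = t/0.074 and wedge t, so DWL = t²/0.148.
t²/0.148 = 15632.5 → t² = 2313.61 → t = 48.1.

48.1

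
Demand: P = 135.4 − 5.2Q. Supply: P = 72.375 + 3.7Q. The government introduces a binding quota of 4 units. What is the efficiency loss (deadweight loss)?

42.25

Competitive equilibrium: 135.4 − 5.2Q = 72.375 + 3.7Q → Q* = 7.08146, P* = 98.5764.
At Q = 4: demand price = 135.4 − 5.2·4 = 114.6; supply price = 72.375 + 3.7·4 = 87.175.
ΔQ = 7.08146 − 4 = 3.08146; wedge = 114.6 − 87.175 = 27.425.
Deadweight loss = ½ × 3.08146 × 27.425 = 42.25.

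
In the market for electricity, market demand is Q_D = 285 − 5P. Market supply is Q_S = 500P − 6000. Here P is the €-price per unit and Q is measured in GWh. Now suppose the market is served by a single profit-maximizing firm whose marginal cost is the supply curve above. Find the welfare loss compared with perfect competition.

€1240.66

In inverse form: demand P = 57 − 0.2Q, supply P = 12 + 0.002Q.
Competitive equilibrium: 57 − 0.2Q = 12 + 0.002Q → Q* = 222.77228, P* = 12.44554.
Marginal revenue: MR = 57 − 0.4Q. Set MR = MC: 57 − 0.4Q = 12 + 0.002Q → Q_m = 111.9403.
Price P_m = 57 − 0.2·111.9403 = 34.61194; MC(Q_m) = 12 + 0.002·111.9403 = 12.22388.
Competitive Q* = 222.77228, so ΔQ = 110.83198; wedge = 34.61194 − 12.22388 = 22.38806.
DWL = ½ × 110.83198 × 22.38806 = €1240.66.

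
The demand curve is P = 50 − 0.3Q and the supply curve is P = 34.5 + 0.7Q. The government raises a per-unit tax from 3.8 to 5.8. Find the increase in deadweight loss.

9.60

Competitive equilibrium: 50 − 0.3Q = 34.5 + 0.7Q → Q* = 15.5, P* = 45.35.
For a per-unit tax t: ΔQ = t/1, so DWL = ½·t·(t/1) = t²/2.
At t = 3.8: DWL = 7.22. At t = 5.8: DWL = 16.82.
Increase = 16.82 − 7.22 = 9.60.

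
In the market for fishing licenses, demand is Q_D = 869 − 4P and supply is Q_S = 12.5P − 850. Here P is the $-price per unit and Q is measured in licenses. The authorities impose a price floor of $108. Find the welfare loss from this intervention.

$38.49

In inverse form: demand P = 217.25 − 0.25Q, supply P = 68 + 0.08Q.
Competitive equilibrium: 217.25 − 0.25Q = 68 + 0.08Q → Q* = 452.2727, P* = 104.1818.
At the floor P = 108, quantity demanded = (217.25 − 108)/0.25 = 437.
Sellers' marginal cost at Q' = 437: 68 + 0.08·437 = 102.96.
ΔQ = 452.2727 − 437 = 15.2727; wedge = 108 − 102.96 = 5.04.
The triangle = ½ × 15.2727 × 5.04 = $38.49.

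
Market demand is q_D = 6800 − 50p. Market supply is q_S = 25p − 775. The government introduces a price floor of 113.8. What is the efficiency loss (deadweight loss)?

In inverse form: demand p = 136 − 0.02q, supply p = 31 + 0.04q.
Competitive equilibrium: 136 − 0.02q = 31 + 0.04q → q* = 1750, p* = 101.
At the floor p = 113.8, quantity demanded = (136 − 113.8)/0.02 = 1110.
Sellers' marginal cost at q' = 1110: 31 + 0.04·1110 = 75.4.
Δq = 1750 − 1110 = 640; wedge = 113.8 − 75.4 = 38.4.
The triangle = ½ × 640 × 38.4 = 12288.

12288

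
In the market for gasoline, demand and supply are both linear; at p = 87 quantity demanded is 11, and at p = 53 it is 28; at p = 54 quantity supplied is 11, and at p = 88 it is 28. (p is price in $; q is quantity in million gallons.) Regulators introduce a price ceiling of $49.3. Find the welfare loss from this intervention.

$224.72 million

Demand slope = (53 − 87)/(28 − 11) = −2, so p = 109 − 2q.
Supply slope = (88 − 54)/(28 − 11) = 2, so p = 32 + 2q.
Competitive equilibrium: 109 − 2q = 32 + 2q → q* = 19.25, p* = 70.5.
At the ceiling p = 49.3, quantity supplied = (49.3 − 32)/2 = 8.65.
Willingness to pay at q' = 8.65: 109 − 2·8.65 = 91.7.
Δq = 19.25 − 8.65 = 10.6; wedge = 91.7 − 49.3 = 42.4.
Welfare loss = ½ × 10.6 × 42.4 = $224.72 million.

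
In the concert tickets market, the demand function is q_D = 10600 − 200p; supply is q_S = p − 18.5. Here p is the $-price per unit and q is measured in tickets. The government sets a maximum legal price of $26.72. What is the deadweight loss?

In inverse form: demand p = 53 − 0.005q, supply p = 18.5 + q.
Competitive equilibrium: 53 − 0.005q = 18.5 + q → q* = 34.3284, p* = 52.8284.
At the ceiling p = 26.72, quantity supplied = (26.72 − 18.5)/1 = 8.22.
Willingness to pay at q' = 8.22: 53 − 0.005·8.22 = 52.9589.
Δq = 34.3284 − 8.22 = 26.1084; wedge = 52.9589 − 26.72 = 26.2389.
The triangle = ½ × 26.1084 × 26.2389 = $342.53.

$342.53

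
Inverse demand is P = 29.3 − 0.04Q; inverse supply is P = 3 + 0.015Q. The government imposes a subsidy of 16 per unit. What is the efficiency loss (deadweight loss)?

2327.27

Competitive equilibrium: 29.3 − 0.04Q = 3 + 0.015Q → Q* = 478.1818, P* = 10.1727.
The subsidy lowers effective supply by 16: P = 0.015Q − 13.
New quantity: 29.3 − 0.04Q = 0.015Q − 13 → Q' = 769.0909.
Overproduction ΔQ = 769.0909 − 478.1818 = 290.9091; wedge = subsidy = 16.
DWL = ½ × 290.9091 × 16 = 2327.27.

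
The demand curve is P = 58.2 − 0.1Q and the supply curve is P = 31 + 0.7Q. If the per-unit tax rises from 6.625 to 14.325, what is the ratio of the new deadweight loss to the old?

Competitive equilibrium: 58.2 − 0.1Q = 31 + 0.7Q → Q* = 34, P* = 54.8.
For a per-unit tax t: ΔQ = t/0.8, so DWL = ½·t·(t/0.8) = t²/1.6.
At t = 6.625: DWL = 27.432. At t = 14.325: DWL = 128.254.
Ratio = (14.325/6.625)² = 4.675.

4.675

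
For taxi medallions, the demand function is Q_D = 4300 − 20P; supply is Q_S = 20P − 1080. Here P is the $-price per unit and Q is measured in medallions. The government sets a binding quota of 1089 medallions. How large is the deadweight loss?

In inverse form: demand P = 215 − 0.05Q, supply P = 54 + 0.05Q.
Competitive equilibrium: 215 − 0.05Q = 54 + 0.05Q → Q* = 1610, P* = 134.5.
At Q = 1089: demand price = 215 − 0.05·1089 = 160.55; supply price = 54 + 0.05·1089 = 108.45.
ΔQ = 1610 − 1089 = 521; wedge = 160.55 − 108.45 = 52.1.
The triangle = ½ × 521 × 52.1 = $13572.05.

$13572.05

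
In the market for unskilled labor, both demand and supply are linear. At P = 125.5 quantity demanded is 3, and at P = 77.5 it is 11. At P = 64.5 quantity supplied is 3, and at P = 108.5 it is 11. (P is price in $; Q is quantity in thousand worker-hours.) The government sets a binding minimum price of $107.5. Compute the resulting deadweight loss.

Demand slope = (77.5 − 125.5)/(11 − 3) = −6, so P = 143.5 − 6Q.
Supply slope = (108.5 − 64.5)/(11 − 3) = 5.5, so P = 48 + 5.5Q.
Competitive equilibrium: 143.5 − 6Q = 48 + 5.5Q → Q* = 8.3043, P* = 93.6739.
At the floor P = 107.5, quantity demanded = (143.5 − 107.5)/6 = 6.
Sellers' marginal cost at Q' = 6: 48 + 5.5·6 = 81.
ΔQ = 8.3043 − 6 = 2.3043; wedge = 107.5 − 81 = 26.5.
Deadweight loss = ½ × 2.3043 × 26.5 = $30.53 thousand.

$30.53 thousand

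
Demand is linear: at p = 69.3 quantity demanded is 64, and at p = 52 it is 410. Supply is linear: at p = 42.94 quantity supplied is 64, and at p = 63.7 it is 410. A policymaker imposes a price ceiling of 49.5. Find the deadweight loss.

933.84

Demand slope = (52 − 69.3)/(410 − 64) = −0.05, so p = 72.5 − 0.05q.
Supply slope = (63.7 − 42.94)/(410 − 64) = 0.06, so p = 39.1 + 0.06q.
Competitive equilibrium: 72.5 − 0.05q = 39.1 + 0.06q → q* = 303.6364, p* = 57.3182.
At the ceiling p = 49.5, quantity supplied = (49.5 − 39.1)/0.06 = 173.3333.
Willingness to pay at q' = 173.3333: 72.5 − 0.05·173.3333 = 63.8333.
Δq = 303.6364 − 173.3333 = 130.3031; wedge = 63.8333 − 49.5 = 14.3333.
The triangle = ½ × 130.3031 × 14.3333 = 933.84.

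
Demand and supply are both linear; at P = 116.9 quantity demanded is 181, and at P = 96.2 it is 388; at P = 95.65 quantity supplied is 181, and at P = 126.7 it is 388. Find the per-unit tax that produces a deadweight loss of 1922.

Demand slope = (96.2 − 116.9)/(388 − 181) = −0.1, so P = 135 − 0.1Q.
Supply slope = (126.7 − 95.65)/(388 − 181) = 0.15, so P = 68.5 + 0.15Q.
Competitive equilibrium: 135 − 0.1Q = 68.5 + 0.15Q → Q* = 266, P* = 108.4.
A tax t gives ΔQ = t/0.25 and wedge t, so DWL = t²/0.5.
t²/0.5 = 1922 → t² = 961 → t = 31.

31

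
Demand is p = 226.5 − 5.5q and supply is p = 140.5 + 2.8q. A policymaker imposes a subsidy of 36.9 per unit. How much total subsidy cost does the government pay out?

Competitive equilibrium: 226.5 − 5.5q = 140.5 + 2.8q → q* = 10.3614, p* = 169.512.
The subsidy lowers effective supply by 36.9: p = 103.6 + 2.8q.
New quantity: 226.5 − 5.5q = 103.6 + 2.8q → q' = 14.8072.
Total subsidy cost = 36.9 × 14.8072 = 546.39.

546.39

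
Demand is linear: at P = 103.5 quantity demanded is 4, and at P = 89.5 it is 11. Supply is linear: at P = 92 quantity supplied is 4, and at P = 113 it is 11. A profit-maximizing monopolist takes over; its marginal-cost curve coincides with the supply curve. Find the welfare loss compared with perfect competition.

8.10

Demand slope = (89.5 − 103.5)/(11 − 4) = −2, so P = 111.5 − 2Q.
Supply slope = (113 − 92)/(11 − 4) = 3, so P = 80 + 3Q.
Competitive equilibrium: 111.5 − 2Q = 80 + 3Q → Q* = 6.3, P* = 98.9.
Marginal revenue: MR = 111.5 − 4Q. Set MR = MC: 111.5 − 4Q = 80 + 3Q → Q_m = 4.5.
Price P_m = 111.5 − 2·4.5 = 102.5; MC(Q_m) = 80 + 3·4.5 = 93.5.
Competitive Q* = 6.3, so ΔQ = 1.8; wedge = 102.5 − 93.5 = 9.
Deadweight loss = ½ × 1.8 × 9 = 8.10.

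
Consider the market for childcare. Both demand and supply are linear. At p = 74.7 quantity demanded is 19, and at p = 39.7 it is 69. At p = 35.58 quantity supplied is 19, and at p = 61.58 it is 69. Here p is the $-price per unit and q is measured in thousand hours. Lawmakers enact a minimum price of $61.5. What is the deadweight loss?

$106.42 thousand

Demand slope = (39.7 − 74.7)/(69 − 19) = −0.7, so p = 88 − 0.7q.
Supply slope = (61.58 − 35.58)/(69 − 19) = 0.52, so p = 25.7 + 0.52q.
Competitive equilibrium: 88 − 0.7q = 25.7 + 0.52q → q* = 51.0656, p* = 52.2541.
At the floor p = 61.5, quantity demanded = (88 − 61.5)/0.7 = 37.8571.
Sellers' marginal cost at q' = 37.8571: 25.7 + 0.52·37.8571 = 45.3857.
Δq = 51.0656 − 37.8571 = 13.2085; wedge = 61.5 − 45.3857 = 16.1143.
Deadweight loss = ½ × 13.2085 × 16.1143 = $106.42 thousand.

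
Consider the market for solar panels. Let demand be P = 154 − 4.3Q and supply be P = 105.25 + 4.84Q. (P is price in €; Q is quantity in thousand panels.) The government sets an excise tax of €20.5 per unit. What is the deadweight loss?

Competitive equilibrium: 154 − 4.3Q = 105.25 + 4.84Q → Q* = 5.3337, P* = 131.0651.
With the tax, the buyer price exceeds the seller price by 20.5: (154 − 4.3Q) − (105.25 + 4.84Q) = 20.5 → Q' = 3.0908.
ΔQ = 5.3337 − 3.0908 = 2.2429; the wedge equals the tax, 20.5.
Welfare loss = ½ × 2.2429 × 20.5 = €22.99 thousand.

€22.99 thousand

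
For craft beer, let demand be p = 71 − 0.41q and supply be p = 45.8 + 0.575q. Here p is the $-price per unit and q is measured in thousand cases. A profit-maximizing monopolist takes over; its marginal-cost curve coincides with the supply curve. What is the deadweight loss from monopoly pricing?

$27.85 thousand

Competitive equilibrium: 71 − 0.41q = 45.8 + 0.575q → q* = 25.5838, p* = 60.5107.
Marginal revenue: MR = 71 − 0.82q. Set MR = MC: 71 − 0.82q = 45.8 + 0.575q → q_m = 18.0645.
Price p_m = 71 − 0.41·18.0645 = 63.5936; MC(q_m) = 45.8 + 0.575·18.0645 = 56.1871.
Competitive q* = 25.5838, so Δq = 7.5193; wedge = 63.5936 − 56.1871 = 7.4065.
The triangle = ½ × 7.5193 × 7.4065 = $27.85 thousand.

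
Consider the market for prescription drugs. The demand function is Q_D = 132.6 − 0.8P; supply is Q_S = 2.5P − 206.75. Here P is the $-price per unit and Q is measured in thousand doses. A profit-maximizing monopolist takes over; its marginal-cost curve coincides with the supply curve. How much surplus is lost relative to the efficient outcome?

In inverse form: demand P = 165.75 − 1.25Q, supply P = 82.7 + 0.4Q.
Competitive equilibrium: 165.75 − 1.25Q = 82.7 + 0.4Q → Q* = 50.3333, P* = 102.8333.
Marginal revenue: MR = 165.75 − 2.5Q. Set MR = MC: 165.75 − 2.5Q = 82.7 + 0.4Q → Q_m = 28.6379.
Price P_m = 165.75 − 1.25·28.6379 = 129.9526; MC(Q_m) = 82.7 + 0.4·28.6379 = 94.1552.
Competitive Q* = 50.3333, so ΔQ = 21.6954; wedge = 129.9526 − 94.1552 = 35.7974.
DWL = ½ × 21.6954 × 35.7974 = $388.32 thousand.

$388.32 thousand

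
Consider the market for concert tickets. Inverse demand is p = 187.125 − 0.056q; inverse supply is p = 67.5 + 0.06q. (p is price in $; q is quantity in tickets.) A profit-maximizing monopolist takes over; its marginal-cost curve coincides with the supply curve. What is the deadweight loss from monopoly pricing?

$6538.45

Competitive equilibrium: 187.125 − 0.056q = 67.5 + 0.06q → q* = 1031.25, p* = 129.375.
Marginal revenue: MR = 187.125 − 0.112q. Set MR = MC: 187.125 − 0.112q = 67.5 + 0.06q → q_m = 695.49419.
Price p_m = 187.125 − 0.056·695.49419 = 148.17733; MC(q_m) = 67.5 + 0.06·695.49419 = 109.22965.
Competitive q* = 1031.25, so Δq = 335.75581; wedge = 148.17733 − 109.22965 = 38.94768.
The triangle = ½ × 335.75581 × 38.94768 = $6538.45.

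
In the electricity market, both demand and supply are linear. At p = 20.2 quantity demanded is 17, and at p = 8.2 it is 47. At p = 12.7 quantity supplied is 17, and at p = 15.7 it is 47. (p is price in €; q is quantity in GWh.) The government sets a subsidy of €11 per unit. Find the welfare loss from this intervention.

Demand slope = (8.2 − 20.2)/(47 − 17) = −0.4, so p = 27 − 0.4q.
Supply slope = (15.7 − 12.7)/(47 − 17) = 0.1, so p = 11 + 0.1q.
Competitive equilibrium: 27 − 0.4q = 11 + 0.1q → q* = 32, p* = 14.2.
The subsidy lowers effective supply by 11: p = 0 + 0.1q.
New quantity: 27 − 0.4q = 0 + 0.1q → q' = 54.
Overproduction Δq = 54 − 32 = 22; wedge = subsidy = 11.
DWL = ½ × 22 × 11 = €121.

€121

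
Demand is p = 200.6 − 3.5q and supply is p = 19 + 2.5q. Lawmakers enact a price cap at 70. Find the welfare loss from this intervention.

Competitive equilibrium: 200.6 − 3.5q = 19 + 2.5q → q* = 30.2667, p* = 94.6667.
At the ceiling p = 70, quantity supplied = (70 − 19)/2.5 = 20.4.
Willingness to pay at q' = 20.4: 200.6 − 3.5·20.4 = 129.2.
Δq = 30.2667 − 20.4 = 9.8667; wedge = 129.2 − 70 = 59.2.
Welfare loss = ½ × 9.8667 × 59.2 = 292.05.

292.05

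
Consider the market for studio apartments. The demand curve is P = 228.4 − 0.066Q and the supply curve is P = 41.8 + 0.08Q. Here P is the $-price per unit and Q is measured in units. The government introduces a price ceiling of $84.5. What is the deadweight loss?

$40444.22

Competitive equilibrium: 228.4 − 0.066Q = 41.8 + 0.08Q → Q* = 1278.0822, P* = 144.0466.
At the ceiling P = 84.5, quantity supplied = (84.5 − 41.8)/0.08 = 533.75.
Willingness to pay at Q' = 533.75: 228.4 − 0.066·533.75 = 193.1725.
ΔQ = 1278.0822 − 533.75 = 744.3322; wedge = 193.1725 − 84.5 = 108.6725.
The triangle = ½ × 744.3322 × 108.6725 = $40444.22.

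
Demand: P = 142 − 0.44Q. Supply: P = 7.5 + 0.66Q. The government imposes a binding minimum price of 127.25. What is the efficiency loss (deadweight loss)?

4332.11

Competitive equilibrium: 142 − 0.44Q = 7.5 + 0.66Q → Q* = 122.2727, P* = 88.2.
At the floor P = 127.25, quantity demanded = (142 − 127.25)/0.44 = 33.5227.
Sellers' marginal cost at Q' = 33.5227: 7.5 + 0.66·33.5227 = 29.625.
ΔQ = 122.2727 − 33.5227 = 88.75; wedge = 127.25 − 29.625 = 97.625.
Deadweight loss = ½ × 88.75 × 97.625 = 4332.11.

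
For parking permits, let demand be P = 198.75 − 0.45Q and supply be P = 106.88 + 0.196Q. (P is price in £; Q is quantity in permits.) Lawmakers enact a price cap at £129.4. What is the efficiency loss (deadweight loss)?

£241

Competitive equilibrium: 198.75 − 0.45Q = 106.88 + 0.196Q → Q* = 142.2136, P* = 134.7539.
At the ceiling P = 129.4, quantity supplied = (129.4 − 106.88)/0.196 = 114.898.
Willingness to pay at Q' = 114.898: 198.75 − 0.45·114.898 = 147.0459.
ΔQ = 142.2136 − 114.898 = 27.3156; wedge = 147.0459 − 129.4 = 17.6459.
Welfare loss = ½ × 27.3156 × 17.6459 = £241.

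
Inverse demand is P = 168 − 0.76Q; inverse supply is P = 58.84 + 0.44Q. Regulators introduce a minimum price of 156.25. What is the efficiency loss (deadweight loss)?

3420.71

Competitive equilibrium: 168 − 0.76Q = 58.84 + 0.44Q → Q* = 90.9667, P* = 98.8653.
At the floor P = 156.25, quantity demanded = (168 − 156.25)/0.76 = 15.4605.
Sellers' marginal cost at Q' = 15.4605: 58.84 + 0.44·15.4605 = 65.6426.
ΔQ = 90.9667 − 15.4605 = 75.5062; wedge = 156.25 − 65.6426 = 90.6074.
DWL = ½ × 75.5062 × 90.6074 = 3420.71.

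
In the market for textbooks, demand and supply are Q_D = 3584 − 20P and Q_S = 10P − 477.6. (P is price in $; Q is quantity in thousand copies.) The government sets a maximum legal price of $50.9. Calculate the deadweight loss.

$53534.98 thousand

In inverse form: demand P = 179.2 − 0.05Q, supply P = 47.76 + 0.1Q.
Competitive equilibrium: 179.2 − 0.05Q = 47.76 + 0.1Q → Q* = 876.2667, P* = 135.3867.
At the ceiling P = 50.9, quantity supplied = (50.9 − 47.76)/0.1 = 31.4.
Willingness to pay at Q' = 31.4: 179.2 − 0.05·31.4 = 177.63.
ΔQ = 876.2667 − 31.4 = 844.8667; wedge = 177.63 − 50.9 = 126.73.
The triangle = ½ × 844.8667 × 126.73 = $53534.98 thousand.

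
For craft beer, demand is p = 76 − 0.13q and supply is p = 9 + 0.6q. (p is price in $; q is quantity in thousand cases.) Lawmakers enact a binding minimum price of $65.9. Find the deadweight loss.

Competitive equilibrium: 76 − 0.13q = 9 + 0.6q → q* = 91.7808, p* = 64.0685.
At the floor p = 65.9, quantity demanded = (76 − 65.9)/0.13 = 77.6923.
Sellers' marginal cost at q' = 77.6923: 9 + 0.6·77.6923 = 55.6154.
Δq = 91.7808 − 77.6923 = 14.0885; wedge = 65.9 − 55.6154 = 10.2846.
The triangle = ½ × 14.0885 × 10.2846 = $72.45 thousand.

$72.45 thousand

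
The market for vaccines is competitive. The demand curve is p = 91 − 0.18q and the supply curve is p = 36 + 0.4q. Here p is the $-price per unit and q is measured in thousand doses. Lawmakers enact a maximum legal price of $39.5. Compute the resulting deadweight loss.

$2148.71 thousand

Competitive equilibrium: 91 − 0.18q = 36 + 0.4q → q* = 94.8276, p* = 73.931.
At the ceiling p = 39.5, quantity supplied = (39.5 − 36)/0.4 = 8.75.
Willingness to pay at q' = 8.75: 91 − 0.18·8.75 = 89.425.
Δq = 94.8276 − 8.75 = 86.0776; wedge = 89.425 − 39.5 = 49.925.
DWL = ½ × 86.0776 × 49.925 = $2148.71 thousand.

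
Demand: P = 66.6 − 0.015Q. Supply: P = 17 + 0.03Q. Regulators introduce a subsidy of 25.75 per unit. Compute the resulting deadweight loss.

Competitive equilibrium: 66.6 − 0.015Q = 17 + 0.03Q → Q* = 1102.2222, P* = 50.0667.
The subsidy lowers effective supply by 25.75: P = 0.03Q − 8.75.
New quantity: 66.6 − 0.015Q = 0.03Q − 8.75 → Q' = 1674.4444.
Overproduction ΔQ = 1674.4444 − 1102.2222 = 572.2222; wedge = subsidy = 25.75.
Deadweight loss = ½ × 572.2222 × 25.75 = 7367.36.

7367.36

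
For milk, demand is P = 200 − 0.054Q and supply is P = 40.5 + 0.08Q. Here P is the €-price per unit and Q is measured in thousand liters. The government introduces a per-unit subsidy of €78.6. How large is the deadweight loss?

Competitive equilibrium: 200 − 0.054Q = 40.5 + 0.08Q → Q* = 1190.2985, P* = 135.7239.
The subsidy lowers effective supply by 78.6: P = 0.08Q − 38.1.
New quantity: 200 − 0.054Q = 0.08Q − 38.1 → Q' = 1776.8657.
Overproduction ΔQ = 1776.8657 − 1190.2985 = 586.5672; wedge = subsidy = 78.6.
Welfare loss = ½ × 586.5672 × 78.6 = €23052.09 thousand.

€23052.09 thousand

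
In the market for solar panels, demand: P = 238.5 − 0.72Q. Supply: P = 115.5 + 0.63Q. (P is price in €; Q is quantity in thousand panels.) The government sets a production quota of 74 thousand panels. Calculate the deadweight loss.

€197.63 thousand

Competitive equilibrium: 238.5 − 0.72Q = 115.5 + 0.63Q → Q* = 91.1111, P* = 172.9.
At Q = 74: demand price = 238.5 − 0.72·74 = 185.22; supply price = 115.5 + 0.63·74 = 162.12.
ΔQ = 91.1111 − 74 = 17.1111; wedge = 185.22 − 162.12 = 23.1.
The triangle = ½ × 17.1111 × 23.1 = €197.63 thousand.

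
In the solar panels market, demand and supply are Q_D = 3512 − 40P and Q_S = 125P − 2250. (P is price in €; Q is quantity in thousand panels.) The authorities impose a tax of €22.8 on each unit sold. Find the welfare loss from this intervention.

€7876.36 thousand

In inverse form: demand P = 87.8 − 0.025Q, supply P = 18 + 0.008Q.
Competitive equilibrium: 87.8 − 0.025Q = 18 + 0.008Q → Q* = 2115.1515, P* = 34.9212.
With the tax, the buyer price exceeds the seller price by 22.8: (87.8 − 0.025Q) − (18 + 0.008Q) = 22.8 → Q' = 1424.2424.
ΔQ = 2115.1515 − 1424.2424 = 690.9091; the wedge equals the tax, 22.8.
Deadweight loss = ½ × 690.9091 × 22.8 = €7876.36 thousand.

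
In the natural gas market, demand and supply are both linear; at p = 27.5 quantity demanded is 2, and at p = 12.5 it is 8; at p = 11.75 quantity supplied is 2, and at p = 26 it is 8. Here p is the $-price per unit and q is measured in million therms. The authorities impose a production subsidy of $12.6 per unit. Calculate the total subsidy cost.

$98.47 million

Demand slope = (12.5 − 27.5)/(8 − 2) = −2.5, so p = 32.5 − 2.5q.
Supply slope = (26 − 11.75)/(8 − 2) = 2.375, so p = 7 + 2.375q.
Competitive equilibrium: 32.5 − 2.5q = 7 + 2.375q → q* = 5.2308, p* = 19.4231.
The subsidy lowers effective supply by 12.6: p = 2.375q − 5.6.
New quantity: 32.5 − 2.5q = 2.375q − 5.6 → q' = 7.8154.
Total subsidy cost = 12.6 × 7.8154 = $98.47 million.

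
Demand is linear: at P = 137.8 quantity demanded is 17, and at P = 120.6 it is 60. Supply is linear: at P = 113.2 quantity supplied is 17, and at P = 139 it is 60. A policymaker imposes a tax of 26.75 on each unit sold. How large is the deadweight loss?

357.78

Demand slope = (120.6 − 137.8)/(60 − 17) = −0.4, so P = 144.6 − 0.4Q.
Supply slope = (139 − 113.2)/(60 − 17) = 0.6, so P = 103 + 0.6Q.
Competitive equilibrium: 144.6 − 0.4Q = 103 + 0.6Q → Q* = 41.6, P* = 127.96.
With the tax, the buyer price exceeds the seller price by 26.75: (144.6 − 0.4Q) − (103 + 0.6Q) = 26.75 → Q' = 14.85.
ΔQ = 41.6 − 14.85 = 26.75; the wedge equals the tax, 26.75.
The triangle = ½ × 26.75 × 26.75 = 357.78.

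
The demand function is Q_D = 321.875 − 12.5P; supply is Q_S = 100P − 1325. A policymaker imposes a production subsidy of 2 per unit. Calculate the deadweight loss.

22.22

In inverse form: demand P = 25.75 − 0.08Q, supply P = 13.25 + 0.01Q.
Competitive equilibrium: 25.75 − 0.08Q = 13.25 + 0.01Q → Q* = 138.8889, P* = 14.6389.
The subsidy lowers effective supply by 2: P = 11.25 + 0.01Q.
New quantity: 25.75 − 0.08Q = 11.25 + 0.01Q → Q' = 161.1111.
Overproduction ΔQ = 161.1111 − 138.8889 = 22.2222; wedge = subsidy = 2.
DWL = ½ × 22.2222 × 2 = 22.22.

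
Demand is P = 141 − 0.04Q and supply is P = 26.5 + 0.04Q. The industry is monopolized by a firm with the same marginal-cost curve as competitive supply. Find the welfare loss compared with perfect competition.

9104.34

Competitive equilibrium: 141 − 0.04Q = 26.5 + 0.04Q → Q* = 1431.25, P* = 83.75.
Marginal revenue: MR = 141 − 0.08Q. Set MR = MC: 141 − 0.08Q = 26.5 + 0.04Q → Q_m = 954.16667.
Price P_m = 141 − 0.04·954.16667 = 102.83333; MC(Q_m) = 26.5 + 0.04·954.16667 = 64.66667.
Competitive Q* = 1431.25, so ΔQ = 477.08333; wedge = 102.83333 − 64.66667 = 38.16666.
Welfare loss = ½ × 477.08333 × 38.16666 = 9104.34.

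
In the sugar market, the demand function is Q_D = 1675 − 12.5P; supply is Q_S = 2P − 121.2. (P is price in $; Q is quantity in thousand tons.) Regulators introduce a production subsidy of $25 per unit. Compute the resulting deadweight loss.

$538.79 thousand

In inverse form: demand P = 134 − 0.08Q, supply P = 60.6 + 0.5Q.
Competitive equilibrium: 134 − 0.08Q = 60.6 + 0.5Q → Q* = 126.5517, P* = 123.8759.
The subsidy lowers effective supply by 25: P = 35.6 + 0.5Q.
New quantity: 134 − 0.08Q = 35.6 + 0.5Q → Q' = 169.6552.
Overproduction ΔQ = 169.6552 − 126.5517 = 43.1035; wedge = subsidy = 25.
The triangle = ½ × 43.1035 × 25 = $538.79 thousand.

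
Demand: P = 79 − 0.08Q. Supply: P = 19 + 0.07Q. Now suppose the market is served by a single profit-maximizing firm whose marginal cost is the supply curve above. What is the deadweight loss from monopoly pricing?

Competitive equilibrium: 79 − 0.08Q = 19 + 0.07Q → Q* = 400, P* = 47.
Marginal revenue: MR = 79 − 0.16Q. Set MR = MC: 79 − 0.16Q = 19 + 0.07Q → Q_m = 260.86957.
Price P_m = 79 − 0.08·260.86957 = 58.13043; MC(Q_m) = 19 + 0.07·260.86957 = 37.26087.
Competitive Q* = 400, so ΔQ = 139.13043; wedge = 58.13043 − 37.26087 = 20.86956.
DWL = ½ × 139.13043 × 20.86956 = 1451.80.

1451.80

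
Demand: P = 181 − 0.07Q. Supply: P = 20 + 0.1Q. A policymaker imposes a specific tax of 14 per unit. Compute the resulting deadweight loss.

576.47

Competitive equilibrium: 181 − 0.07Q = 20 + 0.1Q → Q* = 947.0588, P* = 114.7059.
With the tax, the buyer price exceeds the seller price by 14: (181 − 0.07Q) − (20 + 0.1Q) = 14 → Q' = 864.7059.
ΔQ = 947.0588 − 864.7059 = 82.3529; the wedge equals the tax, 14.
Welfare loss = ½ × 82.3529 × 14 = 576.47.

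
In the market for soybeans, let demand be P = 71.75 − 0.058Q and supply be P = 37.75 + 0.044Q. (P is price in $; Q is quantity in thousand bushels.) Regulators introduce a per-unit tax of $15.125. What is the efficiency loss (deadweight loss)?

Competitive equilibrium: 71.75 − 0.058Q = 37.75 + 0.044Q → Q* = 333.3333, P* = 52.4167.
With the tax, the buyer price exceeds the seller price by 15.125: (71.75 − 0.058Q) − (37.75 + 0.044Q) = 15.125 → Q' = 185.049.
ΔQ = 333.3333 − 185.049 = 148.2843; the wedge equals the tax, 15.125.
Deadweight loss = ½ × 148.2843 × 15.125 = $1121.40 thousand.

$1121.40 thousand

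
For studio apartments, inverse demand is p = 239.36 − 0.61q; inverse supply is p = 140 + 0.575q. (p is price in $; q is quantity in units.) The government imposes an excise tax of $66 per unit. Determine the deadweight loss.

Competitive equilibrium: 239.36 − 0.61q = 140 + 0.575q → q* = 83.8481, p* = 188.2127.
With the tax, the buyer price exceeds the seller price by 66: (239.36 − 0.61q) − (140 + 0.575q) = 66 → q' = 28.1519.
Δq = 83.8481 − 28.1519 = 55.6962; the wedge equals the tax, 66.
DWL = ½ × 55.6962 × 66 = $1837.97.

$1837.97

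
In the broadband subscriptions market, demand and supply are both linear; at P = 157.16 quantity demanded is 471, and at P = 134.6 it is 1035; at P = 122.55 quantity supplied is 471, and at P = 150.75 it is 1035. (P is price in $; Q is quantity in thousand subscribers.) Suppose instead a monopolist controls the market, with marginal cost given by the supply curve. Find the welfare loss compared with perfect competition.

Demand slope = (134.6 − 157.16)/(1035 − 471) = −0.04, so P = 176 − 0.04Q.
Supply slope = (150.75 − 122.55)/(1035 − 471) = 0.05, so P = 99 + 0.05Q.
Competitive equilibrium: 176 − 0.04Q = 99 + 0.05Q → Q* = 855.5556, P* = 141.7778.
Marginal revenue: MR = 176 − 0.08Q. Set MR = MC: 176 − 0.08Q = 99 + 0.05Q → Q_m = 592.3077.
Price P_m = 176 − 0.04·592.3077 = 152.3077; MC(Q_m) = 99 + 0.05·592.3077 = 128.6154.
Competitive Q* = 855.5556, so ΔQ = 263.2479; wedge = 152.3077 − 128.6154 = 23.6923.
Deadweight loss = ½ × 263.2479 × 23.6923 = $3118.47 thousand.

$3118.47 thousand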